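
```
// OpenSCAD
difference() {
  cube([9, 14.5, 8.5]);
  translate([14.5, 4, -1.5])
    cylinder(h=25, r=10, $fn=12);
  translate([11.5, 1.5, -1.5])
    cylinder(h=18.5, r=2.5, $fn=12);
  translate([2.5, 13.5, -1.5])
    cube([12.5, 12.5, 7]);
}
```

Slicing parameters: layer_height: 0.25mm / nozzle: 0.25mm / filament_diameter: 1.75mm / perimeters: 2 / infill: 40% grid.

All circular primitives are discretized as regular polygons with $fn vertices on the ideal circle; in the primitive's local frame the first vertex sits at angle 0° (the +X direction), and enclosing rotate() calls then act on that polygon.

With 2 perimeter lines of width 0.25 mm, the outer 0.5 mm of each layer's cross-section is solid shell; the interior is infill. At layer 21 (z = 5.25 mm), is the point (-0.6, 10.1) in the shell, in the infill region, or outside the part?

At z = 5.25 mm: the cube is present — its section is the full 9×14.5 rectangle; the r=10 cylinder at (14.5, 4) gives a regular 12-gon of circumradius 10 (constant along its height); the r=2.5 cylinder at (11.5, 1.5) contributes a regular 12-gon of circumradius 2.5; the 12.5×12.5 cube at (2.5, 13.5) contributes its full rectangle; Subtracting the remaining from the first: starting from the 9×14.5 cube, the r=10 cylinder at (14.5, 4) partially overlaps it — only the 40.00 mm² overlap (of its 300.00 mm²) is removed, clipping the outline; the r=2.5 cylinder at (11.5, 1.5) misses the remaining region (no effect); the 12.5×12.5 cube at (2.5, 13.5) partially overlaps it — only the 6.50 mm² overlap (of its 156.25 mm²) is removed, clipping the outline — 1 connected region. Overall, the cross-section is a single solid region. The nearest boundary edge runs (0.00, 0.00)→(0.00, 14.50); distance from the point to it = 0.60 mm. The point is not inside any of the regions above, so it lies outside the cross-section (0.60 mm from the nearest boundary).

outside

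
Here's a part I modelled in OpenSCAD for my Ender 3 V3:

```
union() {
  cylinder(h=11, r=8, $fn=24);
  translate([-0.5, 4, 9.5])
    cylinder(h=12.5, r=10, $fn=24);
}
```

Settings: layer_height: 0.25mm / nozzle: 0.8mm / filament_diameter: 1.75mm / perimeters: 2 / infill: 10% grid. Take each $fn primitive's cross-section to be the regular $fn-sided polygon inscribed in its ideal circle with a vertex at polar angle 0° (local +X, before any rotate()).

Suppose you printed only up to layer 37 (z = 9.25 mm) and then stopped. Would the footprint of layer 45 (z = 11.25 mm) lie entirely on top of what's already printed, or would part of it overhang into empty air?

Compare the two slices. At z = 9.25: the r=8 cylinder contributes a regular 24-gon of circumradius 8 (area = (24/2)·8.000²·sin(360°/24) = 198.77 mm²); the cylinder at (-0.5, 4) is absent (z outside [9.5, 22]); Combining (union): only the r=8 cylinder is present, so the union is just that shape — area = 198.77 mm². At z = 11.25: the cylinder is not intersected at this z (z outside [0, 11]); the r=10 cylinder at (-0.5, 4) contributes a regular 24-gon of circumradius 10 (area = (24/2)·10.000²·sin(360°/24) = 310.58 mm²); Taking the union: only the r=10 cylinder at (-0.5, 4) is present, so the union is just that shape — area = 310.58 mm². Checking containment: at z = 11.25 the cross-section extends beyond the z = 9.25 cross-section by about 136.66 mm².

part overhangs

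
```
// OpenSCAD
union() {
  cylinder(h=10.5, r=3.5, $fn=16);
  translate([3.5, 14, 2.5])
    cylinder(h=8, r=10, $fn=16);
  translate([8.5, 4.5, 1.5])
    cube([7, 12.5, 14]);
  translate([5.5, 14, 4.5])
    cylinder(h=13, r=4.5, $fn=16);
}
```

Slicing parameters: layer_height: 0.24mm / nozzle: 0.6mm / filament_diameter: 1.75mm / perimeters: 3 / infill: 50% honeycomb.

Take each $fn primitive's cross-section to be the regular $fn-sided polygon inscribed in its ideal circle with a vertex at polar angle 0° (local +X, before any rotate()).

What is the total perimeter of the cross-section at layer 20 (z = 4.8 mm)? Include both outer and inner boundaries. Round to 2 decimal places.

At z = 4.8 mm: the r=3.5 cylinder contributes a regular 16-gon of circumradius 3.5 (perimeter = 2·16·3.500·sin(180°/16) = 21.85 mm); the cylinder at (3.5, 14): section is a regular 16-gon, circumradius r=10 (perimeter = 2·16·10.000·sin(180°/16) = 62.43 mm); the cube at (8.5, 4.5) is present — its section is the full 7×12.5 rectangle (perimeter 39.00 mm); the r=4.5 cylinder at (5.5, 14) gives a regular 16-gon of circumradius 4.5 (constant along its height) (perimeter = 2·16·4.500·sin(180°/16) = 28.09 mm); Combining (union): the regions partially overlap (shared area 105.45 mm²), so the edge portions inside another operand are dropped and the merged outline is re-measured after clipping — boundary = 94.07 mm. Overall, the cross-section has 2 separate islands. Total boundary length (outer) = 94.07 mm.

94.07 mm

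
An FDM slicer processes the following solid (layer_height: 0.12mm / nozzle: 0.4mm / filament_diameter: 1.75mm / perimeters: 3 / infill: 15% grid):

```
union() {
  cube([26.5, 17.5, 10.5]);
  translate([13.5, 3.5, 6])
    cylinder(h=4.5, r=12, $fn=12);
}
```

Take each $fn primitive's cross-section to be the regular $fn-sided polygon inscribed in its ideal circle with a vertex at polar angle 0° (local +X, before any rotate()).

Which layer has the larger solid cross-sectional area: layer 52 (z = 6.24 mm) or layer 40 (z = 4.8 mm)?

Layer 52 (z = 6.24): the cube (footprint 26.5×17.5) is included at this height (area 463.75 mm²); the r=12 cylinder at (13.5, 3.5) gives a regular 12-gon of circumradius 12 (constant along its height) (area = (12/2)·12.000²·sin(360°/12) = 432.00 mm²); Combining (union): the regions partially overlap — summed areas 895.75 mm² minus the doubly-counted overlap 296.72 mm² gives 599.03 mm² — area = 599.03 mm². So its area = 599.03 mm². Layer 40 (z = 4.8): the 26.5×17.5 cube contributes its full rectangle (area 463.75 mm²); the cylinder at (13.5, 3.5) does not reach this height (z outside [6, 10.5]); Taking the union: only the 26.5×17.5 cube is present, so the union is just that shape — area = 463.75 mm². So its area = 463.75 mm². Layer 52 is larger (599.03 vs 463.75 mm²).

layer 52 (z = 6.24 mm)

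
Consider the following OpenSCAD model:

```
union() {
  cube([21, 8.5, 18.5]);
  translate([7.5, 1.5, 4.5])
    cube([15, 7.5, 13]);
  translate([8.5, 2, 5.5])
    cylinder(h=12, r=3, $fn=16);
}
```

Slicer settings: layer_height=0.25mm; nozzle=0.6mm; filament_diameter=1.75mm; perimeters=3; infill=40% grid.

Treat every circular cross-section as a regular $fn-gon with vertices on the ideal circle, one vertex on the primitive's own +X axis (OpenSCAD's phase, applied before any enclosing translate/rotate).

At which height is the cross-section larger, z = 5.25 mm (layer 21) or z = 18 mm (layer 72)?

Layer 21 (z = 5.25): the cube (footprint 21×8.5) is included at this height (area 178.50 mm²); the cube at (7.5, 1.5) (footprint 15×7.5) is included at this height (area 112.50 mm²); the cylinder at (8.5, 2) does not reach this height (z outside [5.5, 17.5]); Merging all regions: the regions partially overlap — summed areas 291.00 mm² minus the doubly-counted overlap 94.50 mm² gives 196.50 mm² — area = 196.50 mm². So its area = 196.50 mm². Layer 72 (z = 18): the cube (footprint 21×8.5) is included at this height (area 178.50 mm²); the cube at (7.5, 1.5) is absent (z outside [4.5, 17.5]); the cylinder at (8.5, 2) is not intersected at this z (z outside [5.5, 17.5]); Combining (union): only the 21×8.5 cube is present, so the union is just that shape — area = 178.50 mm². So its area = 178.50 mm². Layer 21 is larger (196.50 vs 178.50 mm²).

layer 21 (z = 5.25 mm)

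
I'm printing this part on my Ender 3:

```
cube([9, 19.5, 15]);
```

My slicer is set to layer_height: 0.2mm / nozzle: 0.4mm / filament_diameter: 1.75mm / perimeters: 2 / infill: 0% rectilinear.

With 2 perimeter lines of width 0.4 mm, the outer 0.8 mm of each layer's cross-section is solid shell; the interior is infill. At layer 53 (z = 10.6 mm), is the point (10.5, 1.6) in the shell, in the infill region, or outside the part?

outside

At z = 10.6 mm: the 9×19.5 cube contributes its full rectangle. Overall, the cross-section is a single solid region. The nearest boundary edge runs (9.00, 0.00)→(9.00, 19.50); distance from the point to it = 1.50 mm. The point is not inside any of the regions above, so it lies outside the cross-section (1.50 mm from the nearest boundary).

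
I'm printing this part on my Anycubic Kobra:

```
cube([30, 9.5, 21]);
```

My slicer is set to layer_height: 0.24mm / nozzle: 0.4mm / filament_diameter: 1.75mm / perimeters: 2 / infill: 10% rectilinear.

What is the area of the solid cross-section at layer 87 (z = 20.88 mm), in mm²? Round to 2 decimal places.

285.00 mm²

At z = 20.88 mm: the cube (footprint 30×9.5) is included at this height (area 285.00 mm²). Overall, the cross-section is a single solid region. Net area = 285.00 mm².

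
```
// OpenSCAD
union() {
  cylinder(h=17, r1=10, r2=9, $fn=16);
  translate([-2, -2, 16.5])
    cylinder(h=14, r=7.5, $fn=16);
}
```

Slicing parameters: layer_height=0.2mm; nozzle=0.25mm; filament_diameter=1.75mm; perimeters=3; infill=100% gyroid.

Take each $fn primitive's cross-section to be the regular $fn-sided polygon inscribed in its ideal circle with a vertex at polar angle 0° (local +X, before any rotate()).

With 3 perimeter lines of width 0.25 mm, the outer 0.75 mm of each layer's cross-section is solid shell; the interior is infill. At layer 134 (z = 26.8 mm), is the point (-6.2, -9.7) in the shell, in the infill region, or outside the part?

outside

At z = 26.8 mm: the cone does not reach this height (z outside [0, 17]); the r=7.5 cylinder at (-2, -2) contributes a regular 16-gon of circumradius 7.5; Merging all regions: only the r=7.5 cylinder at (-2, -2) is present, so the union is just that shape — 1 connected region. Overall, the cross-section is a single solid region. The nearest boundary edge runs (-7.30, -7.30)→(-4.87, -8.93); distance from the point to it = 1.38 mm. The point is not inside any of the regions above, so it lies outside the cross-section (1.38 mm from the nearest boundary).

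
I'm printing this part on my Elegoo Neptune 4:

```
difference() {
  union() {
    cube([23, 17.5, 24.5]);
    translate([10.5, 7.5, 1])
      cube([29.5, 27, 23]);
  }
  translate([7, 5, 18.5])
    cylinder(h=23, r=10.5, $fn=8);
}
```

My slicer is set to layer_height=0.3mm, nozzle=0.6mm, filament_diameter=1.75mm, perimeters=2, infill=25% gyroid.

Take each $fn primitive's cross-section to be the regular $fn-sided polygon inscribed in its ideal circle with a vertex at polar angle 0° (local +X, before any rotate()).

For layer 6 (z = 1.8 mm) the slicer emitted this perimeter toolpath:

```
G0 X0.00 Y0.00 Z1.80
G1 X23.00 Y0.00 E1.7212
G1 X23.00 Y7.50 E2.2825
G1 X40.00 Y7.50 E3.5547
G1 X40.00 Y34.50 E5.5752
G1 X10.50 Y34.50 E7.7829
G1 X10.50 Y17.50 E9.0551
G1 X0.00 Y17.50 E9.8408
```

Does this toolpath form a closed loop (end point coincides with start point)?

Start point (G0): (0.00, 0.00). End point (last G1): the path does not return to the start — open.

no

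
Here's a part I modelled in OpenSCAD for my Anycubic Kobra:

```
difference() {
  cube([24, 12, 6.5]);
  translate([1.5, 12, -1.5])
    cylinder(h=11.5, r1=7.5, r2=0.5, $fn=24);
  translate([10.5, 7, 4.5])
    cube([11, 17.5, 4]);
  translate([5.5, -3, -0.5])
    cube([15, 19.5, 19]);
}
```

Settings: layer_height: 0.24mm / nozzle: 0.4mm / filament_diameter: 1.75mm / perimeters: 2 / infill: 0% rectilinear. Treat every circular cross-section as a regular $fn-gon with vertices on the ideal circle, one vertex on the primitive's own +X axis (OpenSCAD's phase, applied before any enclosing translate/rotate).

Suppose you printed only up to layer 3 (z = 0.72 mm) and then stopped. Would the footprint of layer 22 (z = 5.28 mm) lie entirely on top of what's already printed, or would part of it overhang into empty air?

Compare the two slices. At z = 0.72: the cube (footprint 24×12) is included at this height (area 288.00 mm²); the cone at (1.5, 12) contributes a regular 24-gon of circumradius 6.149 (interpolated between r1=7.5 and r2=0.5 at t=0.193) (area = (24/2)·6.149²·sin(360°/24) = 117.42 mm²); the cube at (10.5, 7) is absent (z outside [4.5, 8.5]); the cube at (5.5, -3) is present — its section is the full 15×19.5 rectangle (area 292.50 mm²); Taking the first minus the rest: starting from the 24×12 cube (288.00 mm²), the cone at (1.5, 12) partially overlaps it — only the 38.43 mm² overlap (of its 117.42 mm²) is removed, clipping the outline; the 15×19.5 cube at (5.5, -3) partially overlaps it — only the 173.22 mm² overlap (of its 292.50 mm²) is removed, clipping the outline — area = 76.35 mm². At z = 5.28: the 24×12 cube contributes its full rectangle (area 288.00 mm²); the cone at (1.5, 12) contributes a regular 24-gon of circumradius 3.373 (interpolated between r1=7.5 and r2=0.5 at t=0.590) (area = (24/2)·3.373²·sin(360°/24) = 35.34 mm²); the cube at (10.5, 7) is present — its section is the full 11×17.5 rectangle (area 192.50 mm²); the cube at (5.5, -3) is present — its section is the full 15×19.5 rectangle (area 292.50 mm²); After the difference (first − rest): starting from the 24×12 cube (288.00 mm²), the cone at (1.5, 12) partially overlaps it — only the 13.69 mm² overlap (of its 35.34 mm²) is removed, clipping the outline; the 11×17.5 cube at (10.5, 7) partially overlaps it — only the 55.00 mm² overlap (of its 192.50 mm²) is removed, clipping the outline; the 15×19.5 cube at (5.5, -3) partially overlaps it — only the 130.00 mm² overlap (of its 292.50 mm²) is removed, clipping the outline — area = 89.31 mm². Checking containment: at z = 5.28 the cross-section extends beyond the z = 0.72 cross-section by about 17.96 mm².

part overhangs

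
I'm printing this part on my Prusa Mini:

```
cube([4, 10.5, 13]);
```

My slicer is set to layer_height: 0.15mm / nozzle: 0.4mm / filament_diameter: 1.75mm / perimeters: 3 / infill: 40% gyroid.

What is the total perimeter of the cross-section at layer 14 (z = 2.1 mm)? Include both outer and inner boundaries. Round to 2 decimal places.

29.00 mm

At z = 2.1 mm: the cube is present — its section is the full 4×10.5 rectangle (perimeter 29.00 mm). Overall, the cross-section is a single solid region. Total boundary length (outer) = 29.00 mm.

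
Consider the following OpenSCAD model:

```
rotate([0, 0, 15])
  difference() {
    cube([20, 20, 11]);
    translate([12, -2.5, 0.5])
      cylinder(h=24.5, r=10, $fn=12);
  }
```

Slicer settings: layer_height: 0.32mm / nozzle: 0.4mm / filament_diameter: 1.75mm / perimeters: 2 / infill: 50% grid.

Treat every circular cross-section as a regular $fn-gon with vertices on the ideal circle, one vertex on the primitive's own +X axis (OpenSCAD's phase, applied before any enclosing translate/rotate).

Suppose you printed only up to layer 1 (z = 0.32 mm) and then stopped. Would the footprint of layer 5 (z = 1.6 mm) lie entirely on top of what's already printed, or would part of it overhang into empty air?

Compare the two slices. At z = 0.32: the cube (footprint 20×20) is included at this height (area 400.00 mm²); the cylinder at (12, -2.5) is not intersected at this z (z outside [0.5, 25]); After the difference (first − rest): none of the subtracted shapes is present at this height, so the 20×20 cube is unchanged — area = 400.00 mm²; (rotated 15° about Z; rotation is an isometry so areas/perimeters/island counts are preserved). At z = 1.6: the cube is present — its section is the full 20×20 rectangle (area 400.00 mm²); the cylinder at (12, -2.5): section is a regular 12-gon, circumradius r=10 (area = (12/2)·10.000²·sin(360°/12) = 300.00 mm²); After the difference (first − rest): starting from the 20×20 cube (400.00 mm²), the r=10 cylinder at (12, -2.5) partially overlaps it — only the 98.97 mm² overlap (of its 300.00 mm²) is removed, clipping the outline — area = 301.03 mm²; (whole slice rotated 15° about Z — lengths, areas and connectivity unchanged). Checking containment: the cross-section at z = 1.6 is a subset of the cross-section at z = 0.32.

entirely on top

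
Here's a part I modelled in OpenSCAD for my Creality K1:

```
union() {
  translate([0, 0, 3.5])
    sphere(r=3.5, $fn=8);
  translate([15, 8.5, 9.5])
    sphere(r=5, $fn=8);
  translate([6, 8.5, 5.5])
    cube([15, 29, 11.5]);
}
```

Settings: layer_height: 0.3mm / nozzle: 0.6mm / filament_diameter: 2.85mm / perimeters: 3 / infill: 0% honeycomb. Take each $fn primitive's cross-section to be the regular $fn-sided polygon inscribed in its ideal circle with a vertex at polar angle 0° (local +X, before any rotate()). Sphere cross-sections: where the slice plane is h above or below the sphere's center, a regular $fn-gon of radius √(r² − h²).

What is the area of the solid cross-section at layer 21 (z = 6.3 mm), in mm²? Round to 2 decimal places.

468.35 mm²

At z = 6.3 mm: the r=3.5 sphere slices to a regular 8-gon of circumradius 2.100 (√(r²−h²) with h=2.8 from center) (area = (8/2)·2.100²·sin(360°/8) = 12.47 mm²); the r=5 sphere at (15, 8.5) slices to a regular 8-gon of circumradius 3.842 (√(r²−h²) with h=3.2 from center) (area = (8/2)·3.842²·sin(360°/8) = 41.75 mm²); the cube at (6, 8.5) (footprint 15×29) is included at this height (area 435.00 mm²); Combining (union): the regions partially overlap — summed areas 489.22 mm² minus the doubly-counted overlap 20.87 mm² gives 468.35 mm² — area = 468.35 mm². Overall, the cross-section has 2 separate islands. Net area = 468.35 mm².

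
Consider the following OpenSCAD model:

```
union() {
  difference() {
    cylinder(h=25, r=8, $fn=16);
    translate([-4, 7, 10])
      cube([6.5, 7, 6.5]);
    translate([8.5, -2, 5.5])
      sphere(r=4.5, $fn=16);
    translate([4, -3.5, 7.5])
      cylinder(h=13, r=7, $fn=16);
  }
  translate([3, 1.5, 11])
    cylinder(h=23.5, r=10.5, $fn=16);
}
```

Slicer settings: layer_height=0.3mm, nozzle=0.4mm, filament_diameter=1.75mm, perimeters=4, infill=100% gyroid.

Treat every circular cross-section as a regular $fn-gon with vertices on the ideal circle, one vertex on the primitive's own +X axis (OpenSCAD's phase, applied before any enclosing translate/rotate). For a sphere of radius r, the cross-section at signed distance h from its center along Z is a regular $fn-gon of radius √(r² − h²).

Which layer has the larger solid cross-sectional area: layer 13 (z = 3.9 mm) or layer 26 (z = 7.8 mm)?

layer 13 (z = 3.9 mm)

Layer 13 (z = 3.9): the r=8 cylinder gives a regular 16-gon of circumradius 8 (constant along its height) (area = (16/2)·8.000²·sin(360°/16) = 195.93 mm²); the cube at (-4, 7) does not reach this height (z outside [10, 16.5]); the r=4.5 sphere at (8.5, -2) contributes a regular 16-gon of circumradius √(4.5²−1.6²) = 4.206 (area = (16/2)·4.206²·sin(360°/16) = 54.16 mm²); the cylinder at (4, -3.5) is not intersected at this z (z outside [7.5, 20.5]); Taking the first minus the rest: starting from the r=8 cylinder (195.93 mm²), the r=4.5 sphere at (8.5, -2) partially overlaps it — only the 17.50 mm² overlap (of its 54.16 mm²) is removed, clipping the outline — area = 178.43 mm²; the cylinder at (3, 1.5) is absent (z outside [11, 34.5]); Merging all regions: only that combined region is present, so the union is just that shape — area = 178.43 mm². So its area = 178.43 mm². Layer 26 (z = 7.8): the r=8 cylinder contributes a regular 16-gon of circumradius 8 (area = (16/2)·8.000²·sin(360°/16) = 195.93 mm²); the cube at (-4, 7) does not reach this height (z outside [10, 16.5]); the r=4.5 sphere at (8.5, -2) contributes a regular 16-gon of circumradius √(4.5²−2.3²) = 3.868 (area = (16/2)·3.868²·sin(360°/16) = 45.80 mm²); the r=7 cylinder at (4, -3.5) contributes a regular 16-gon of circumradius 7 (area = (16/2)·7.000²·sin(360°/16) = 150.01 mm²); After the difference (first − rest): starting from the r=8 cylinder (195.93 mm²), the r=4.5 sphere at (8.5, -2) partially overlaps it — only the 14.51 mm² overlap (of its 45.80 mm²) is removed, clipping the outline; the r=7 cylinder at (4, -3.5) partially overlaps it — only the 80.00 mm² overlap (of its 150.01 mm²) is removed, clipping the outline — area = 101.42 mm²; the cylinder at (3, 1.5) is not intersected at this z (z outside [11, 34.5]); Taking the union: only that combined region is present, so the union is just that shape — area = 101.42 mm². So its area = 101.42 mm². Layer 13 is larger (178.43 vs 101.42 mm²).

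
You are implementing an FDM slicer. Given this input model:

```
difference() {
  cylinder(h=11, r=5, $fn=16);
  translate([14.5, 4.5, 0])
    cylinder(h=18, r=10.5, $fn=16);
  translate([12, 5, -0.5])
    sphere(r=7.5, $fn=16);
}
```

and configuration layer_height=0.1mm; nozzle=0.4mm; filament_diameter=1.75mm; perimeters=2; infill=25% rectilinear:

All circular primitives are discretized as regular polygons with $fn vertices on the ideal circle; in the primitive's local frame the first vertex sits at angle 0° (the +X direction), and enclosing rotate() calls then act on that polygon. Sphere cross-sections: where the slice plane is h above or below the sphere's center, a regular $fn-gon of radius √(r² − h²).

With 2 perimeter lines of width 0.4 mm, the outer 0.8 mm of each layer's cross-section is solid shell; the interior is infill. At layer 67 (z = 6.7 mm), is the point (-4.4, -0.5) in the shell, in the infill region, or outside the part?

At z = 6.7 mm: the cylinder: section is a regular 16-gon, circumradius r=5; the cylinder at (14.5, 4.5): section is a regular 16-gon, circumradius r=10.5; the sphere at (12, 5): section is a regular 16-gon, circumradius = √(r²−h²) = √(7.5²−7.2²) = 2.100; After the difference (first − rest): starting from the r=5 cylinder, the r=10.5 cylinder at (14.5, 4.5) partially overlaps it — only the 0.17 mm² overlap (of its 337.53 mm²) is removed, clipping the outline; the r=7.5 sphere at (12, 5) misses the remaining region (no effect) — 1 connected region. Overall, the cross-section is a single solid region. The nearest boundary edge runs (-4.62, -1.91)→(-5.00, 0.00); distance from the point to it = 0.49 mm. The point is inside the cross-section, 0.49 mm from the nearest boundary — within the 0.8 mm shell band (2 × 0.4).

shell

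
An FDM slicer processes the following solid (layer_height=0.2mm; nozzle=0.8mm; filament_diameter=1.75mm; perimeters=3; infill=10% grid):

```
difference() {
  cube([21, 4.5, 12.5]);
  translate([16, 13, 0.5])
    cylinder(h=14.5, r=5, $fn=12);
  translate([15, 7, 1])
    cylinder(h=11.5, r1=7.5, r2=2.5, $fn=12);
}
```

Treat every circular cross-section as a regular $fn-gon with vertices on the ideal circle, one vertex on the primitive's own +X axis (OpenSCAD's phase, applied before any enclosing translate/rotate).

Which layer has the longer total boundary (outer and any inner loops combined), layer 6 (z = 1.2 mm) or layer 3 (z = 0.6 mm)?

Layer 6 (z = 1.2): the cube is present — its section is the full 21×4.5 rectangle (perimeter 51.00 mm); the cylinder at (16, 13): section is a regular 12-gon, circumradius r=5 (perimeter = 2·12·5.000·sin(180°/12) = 31.06 mm); the cone at (15, 7) contributes a regular 12-gon of circumradius 7.413 (interpolated between r1=7.5 and r2=2.5 at t=0.017) (perimeter = 2·12·7.413·sin(180°/12) = 46.05 mm); Taking the first minus the rest: starting from the 21×4.5 cube, the r=5 cylinder at (16, 13) misses the remaining region (no effect); the cone at (15, 7) partially overlaps it — only the 45.61 mm² overlap (of its 164.86 mm²) is removed, clipping the outline — boundary = 46.36 mm. So its perimeter = 46.36 mm. Layer 3 (z = 0.6): the 21×4.5 cube contributes its full rectangle (perimeter 51.00 mm); the r=5 cylinder at (16, 13) gives a regular 12-gon of circumradius 5 (constant along its height) (perimeter = 2·12·5.000·sin(180°/12) = 31.06 mm); the cone at (15, 7) does not reach this height (z outside [1, 12.5]); After the difference (first − rest): starting from the 21×4.5 cube, the r=5 cylinder at (16, 13) misses the remaining region (no effect) — boundary = 51.00 mm. So its perimeter = 51.00 mm. Layer 3 is larger (51.00 vs 46.36 mm).

layer 3 (z = 0.6 mm)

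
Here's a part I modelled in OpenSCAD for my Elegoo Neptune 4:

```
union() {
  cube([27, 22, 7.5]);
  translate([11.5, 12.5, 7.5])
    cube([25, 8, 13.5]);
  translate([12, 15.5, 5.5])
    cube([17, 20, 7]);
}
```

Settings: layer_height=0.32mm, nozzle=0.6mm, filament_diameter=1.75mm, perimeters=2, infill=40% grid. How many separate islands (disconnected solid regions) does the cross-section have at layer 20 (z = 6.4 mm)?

1

At z = 6.4 mm: the cube is present — its section is the full 27×22 rectangle; the cube at (11.5, 12.5) is not intersected at this z (z outside [7.5, 21]); the cube at (12, 15.5) is present — its section is the full 17×20 rectangle; Taking the union: the regions partially overlap (shared area 97.50 mm²), so overlapping operands fuse into one piece — 1 connected region. Overall, the cross-section is a single solid region. Island count = 1.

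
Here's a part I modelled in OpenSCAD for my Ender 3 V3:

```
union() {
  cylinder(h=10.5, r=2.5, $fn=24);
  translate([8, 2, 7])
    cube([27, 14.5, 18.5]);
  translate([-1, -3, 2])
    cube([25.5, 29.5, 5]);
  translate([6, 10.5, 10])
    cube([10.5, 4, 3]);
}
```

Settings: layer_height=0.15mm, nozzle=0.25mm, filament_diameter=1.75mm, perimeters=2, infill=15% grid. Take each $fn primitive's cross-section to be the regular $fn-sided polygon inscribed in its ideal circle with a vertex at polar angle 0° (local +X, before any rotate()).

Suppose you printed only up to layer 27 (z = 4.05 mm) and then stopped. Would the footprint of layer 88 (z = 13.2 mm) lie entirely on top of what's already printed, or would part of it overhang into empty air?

Compare the two slices. At z = 4.05: the cylinder: section is a regular 24-gon, circumradius r=2.5 (area = (24/2)·2.500²·sin(360°/24) = 19.41 mm²); the cube at (8, 2) is absent (z outside [7, 25.5]); the cube at (-1, -3) (footprint 25.5×29.5) is included at this height (area 752.25 mm²); the cube at (6, 10.5) does not reach this height (z outside [10, 13]); Taking the union: the regions partially overlap — summed areas 771.66 mm² minus the doubly-counted overlap 14.54 mm² gives 757.12 mm² — area = 757.12 mm². At z = 13.2: the cylinder is not intersected at this z (z outside [0, 10.5]); the 27×14.5 cube at (8, 2) contributes its full rectangle (area 391.50 mm²); the cube at (-1, -3) is not intersected at this z (z outside [2, 7]); the cube at (6, 10.5) is absent (z outside [10, 13]); Combining (union): only the 27×14.5 cube at (8, 2) is present, so the union is just that shape — area = 391.50 mm². Checking containment: at z = 13.2 the cross-section extends beyond the z = 4.05 cross-section by about 152.25 mm².

part overhangs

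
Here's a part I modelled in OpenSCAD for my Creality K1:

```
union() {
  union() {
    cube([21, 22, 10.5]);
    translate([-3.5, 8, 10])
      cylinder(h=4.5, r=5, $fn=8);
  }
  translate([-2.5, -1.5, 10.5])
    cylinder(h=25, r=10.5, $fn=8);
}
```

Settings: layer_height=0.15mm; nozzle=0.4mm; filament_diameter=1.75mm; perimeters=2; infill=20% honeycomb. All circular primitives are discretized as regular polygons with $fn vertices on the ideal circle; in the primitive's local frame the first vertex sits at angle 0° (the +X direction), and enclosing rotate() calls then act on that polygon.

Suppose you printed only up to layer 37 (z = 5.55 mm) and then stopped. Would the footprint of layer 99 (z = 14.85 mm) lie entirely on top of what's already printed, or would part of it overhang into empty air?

Compare the two slices. At z = 5.55: the cube is present — its section is the full 21×22 rectangle (area 462.00 mm²); the cylinder at (-3.5, 8) is not intersected at this z (z outside [10, 14.5]); Merging all regions: only the 21×22 cube is present, so the union is just that shape — area = 462.00 mm²; the cylinder at (-2.5, -1.5) is absent (z outside [10.5, 35.5]); Combining (union): only that combined region is present, so the union is just that shape — area = 462.00 mm². At z = 14.85: the cube is not intersected at this z (z outside [0, 10.5]); the cylinder at (-3.5, 8) is absent (z outside [10, 14.5]); Combining (union): nothing is present at this height; the cylinder at (-2.5, -1.5): section is a regular 8-gon, circumradius r=10.5 (area = (8/2)·10.500²·sin(360°/8) = 311.83 mm²); Combining (union): only the r=10.5 cylinder at (-2.5, -1.5) is present, so the union is just that shape — area = 311.83 mm². Checking containment: at z = 14.85 the cross-section extends beyond the z = 5.55 cross-section by about 270.37 mm².

part overhangs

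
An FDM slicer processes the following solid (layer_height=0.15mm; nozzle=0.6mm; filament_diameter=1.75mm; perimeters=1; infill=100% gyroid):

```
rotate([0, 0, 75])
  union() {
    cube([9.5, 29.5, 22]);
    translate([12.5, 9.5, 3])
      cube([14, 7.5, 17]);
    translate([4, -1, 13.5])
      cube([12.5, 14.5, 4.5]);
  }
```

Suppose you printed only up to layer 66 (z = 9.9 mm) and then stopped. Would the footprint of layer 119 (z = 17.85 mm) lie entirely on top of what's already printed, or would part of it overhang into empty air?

Compare the two slices. At z = 9.9: the cube is present — its section is the full 9.5×29.5 rectangle (area 280.25 mm²); the 14×7.5 cube at (12.5, 9.5) contributes its full rectangle (area 105.00 mm²); the cube at (4, -1) does not reach this height (z outside [13.5, 18]); Merging all regions: the 2 present regions are separate (no shared area or edge), so areas and boundary lengths simply add and each stays a separate island — area = 385.25 mm²; (rotated 75° about Z; rotation is an isometry so areas/perimeters/island counts are preserved). At z = 17.85: the 9.5×29.5 cube contributes its full rectangle (area 280.25 mm²); the cube at (12.5, 9.5) (footprint 14×7.5) is included at this height (area 105.00 mm²); the 12.5×14.5 cube at (4, -1) contributes its full rectangle (area 181.25 mm²); Merging all regions: the regions partially overlap — summed areas 566.50 mm² minus the doubly-counted overlap 90.25 mm² gives 476.25 mm² — area = 476.25 mm²; (whole slice rotated 75° about Z — lengths, areas and connectivity unchanged). Checking containment: at z = 17.85 the cross-section extends beyond the z = 9.9 cross-section by about 91.00 mm².

part overhangs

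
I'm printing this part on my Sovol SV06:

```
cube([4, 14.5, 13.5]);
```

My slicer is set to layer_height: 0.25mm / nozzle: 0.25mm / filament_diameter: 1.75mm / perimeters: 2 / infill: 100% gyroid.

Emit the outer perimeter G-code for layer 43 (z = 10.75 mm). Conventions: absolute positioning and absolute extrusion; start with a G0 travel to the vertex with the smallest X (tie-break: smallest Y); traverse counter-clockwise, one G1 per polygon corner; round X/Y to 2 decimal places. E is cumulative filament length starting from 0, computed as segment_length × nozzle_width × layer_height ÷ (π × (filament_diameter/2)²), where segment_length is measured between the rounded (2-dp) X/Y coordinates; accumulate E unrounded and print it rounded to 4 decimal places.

At z = 10.75 mm: the cube (footprint 4×14.5) is included at this height. The outline is a single polygon with 4 vertices. Extrusion per mm of travel: 0.25 × 0.25 / (π × 0.875²) = 0.025984. Accumulating E over each segment gives final E = 0.9614.

G0 X0.00 Y0.00 Z10.75
G1 X4.00 Y0.00 E0.1039
G1 X4.00 Y14.50 E0.4807
G1 X0.00 Y14.50 E0.5847
G1 X0.00 Y0.00 E0.9614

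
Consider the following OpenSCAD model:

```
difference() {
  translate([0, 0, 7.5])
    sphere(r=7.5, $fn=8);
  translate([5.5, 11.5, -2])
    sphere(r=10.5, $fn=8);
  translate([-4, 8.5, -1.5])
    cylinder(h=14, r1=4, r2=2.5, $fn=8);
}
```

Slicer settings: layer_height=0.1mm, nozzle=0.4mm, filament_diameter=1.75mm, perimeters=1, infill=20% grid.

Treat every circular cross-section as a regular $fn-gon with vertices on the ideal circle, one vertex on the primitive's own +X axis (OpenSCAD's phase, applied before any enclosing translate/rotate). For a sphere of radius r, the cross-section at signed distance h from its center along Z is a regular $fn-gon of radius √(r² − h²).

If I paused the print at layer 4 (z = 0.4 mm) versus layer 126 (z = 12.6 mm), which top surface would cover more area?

Layer 4 (z = 0.4): the r=7.5 sphere contributes a regular 8-gon of circumradius √(7.5²−7.1²) = 2.417 (area = (8/2)·2.417²·sin(360°/8) = 16.52 mm²); the sphere at (5.5, 11.5): section is a regular 8-gon, circumradius = √(r²−h²) = √(10.5²−2.4²) = 10.222 (area = (8/2)·10.222²·sin(360°/8) = 295.54 mm²); the cone at (-4, 8.5) (r1=4→r2=2.5) has section circumradius 3.796 here — a regular 8-gon (area = (8/2)·3.796²·sin(360°/8) = 40.77 mm²); Subtracting the remaining from the first: starting from the r=7.5 sphere (16.52 mm²), the r=10.5 sphere at (5.5, 11.5) misses the remaining region (no effect); the cone at (-4, 8.5) misses the remaining region (no effect) — area = 16.52 mm². So its area = 16.52 mm². Layer 126 (z = 12.6): the r=7.5 sphere slices to a regular 8-gon of circumradius 5.499 (√(r²−h²) with h=5.1 from center) (area = (8/2)·5.499²·sin(360°/8) = 85.53 mm²); the sphere at (5.5, 11.5) does not reach this height (|z−center|=14.600 > r=10.5); the cone at (-4, 8.5) is absent (z outside [-1.5, 12.5]); Taking the first minus the rest: none of the subtracted shapes is present at this height, so the r=7.5 sphere is unchanged — area = 85.53 mm². So its area = 85.53 mm². Layer 126 is larger (85.53 vs 16.52 mm²).

layer 126 (z = 12.6 mm)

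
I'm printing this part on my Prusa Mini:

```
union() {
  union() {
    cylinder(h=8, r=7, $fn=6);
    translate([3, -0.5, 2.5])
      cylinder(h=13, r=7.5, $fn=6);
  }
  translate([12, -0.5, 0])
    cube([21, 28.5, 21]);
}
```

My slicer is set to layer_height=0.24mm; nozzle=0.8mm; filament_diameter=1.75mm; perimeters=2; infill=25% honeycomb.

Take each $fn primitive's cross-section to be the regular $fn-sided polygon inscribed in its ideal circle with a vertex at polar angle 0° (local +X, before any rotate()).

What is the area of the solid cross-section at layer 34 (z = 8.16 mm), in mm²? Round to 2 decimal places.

744.64 mm²

At z = 8.16 mm: the cylinder does not reach this height (z outside [0, 8]); the r=7.5 cylinder at (3, -0.5) contributes a regular 6-gon of circumradius 7.5 (area = (6/2)·7.500²·sin(360°/6) = 146.14 mm²); Merging all regions: only the r=7.5 cylinder at (3, -0.5) is present, so the union is just that shape — area = 146.14 mm²; the cube at (12, -0.5) is present — its section is the full 21×28.5 rectangle (area 598.50 mm²); Merging all regions: the 2 present regions are separate (no shared area or edge), so areas and boundary lengths simply add and each stays a separate island — area = 744.64 mm². Overall, the cross-section has 2 separate islands. Net area = 744.64 mm².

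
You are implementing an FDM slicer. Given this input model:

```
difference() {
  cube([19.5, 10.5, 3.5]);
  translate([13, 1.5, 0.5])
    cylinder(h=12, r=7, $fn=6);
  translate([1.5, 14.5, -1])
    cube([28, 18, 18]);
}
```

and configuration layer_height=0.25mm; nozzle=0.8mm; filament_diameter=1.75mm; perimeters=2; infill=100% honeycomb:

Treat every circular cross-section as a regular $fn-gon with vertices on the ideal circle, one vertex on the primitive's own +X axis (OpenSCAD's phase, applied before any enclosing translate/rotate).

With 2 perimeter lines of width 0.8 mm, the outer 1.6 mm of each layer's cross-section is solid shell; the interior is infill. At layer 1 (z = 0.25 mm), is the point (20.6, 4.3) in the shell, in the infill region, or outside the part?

At z = 0.25 mm: the cube (footprint 19.5×10.5) is included at this height; the cylinder at (13, 1.5) is absent (z outside [0.5, 12.5]); the cube at (1.5, 14.5) (footprint 28×18) is included at this height; Taking the first minus the rest: starting from the 19.5×10.5 cube, the 28×18 cube at (1.5, 14.5) misses the remaining region (no effect) — 1 connected region. Overall, the cross-section is a single solid region. The nearest boundary edge runs (19.50, 10.50)→(19.50, 0.00); distance from the point to it = 1.10 mm. The point is not inside any of the regions above, so it lies outside the cross-section (1.10 mm from the nearest boundary).

outside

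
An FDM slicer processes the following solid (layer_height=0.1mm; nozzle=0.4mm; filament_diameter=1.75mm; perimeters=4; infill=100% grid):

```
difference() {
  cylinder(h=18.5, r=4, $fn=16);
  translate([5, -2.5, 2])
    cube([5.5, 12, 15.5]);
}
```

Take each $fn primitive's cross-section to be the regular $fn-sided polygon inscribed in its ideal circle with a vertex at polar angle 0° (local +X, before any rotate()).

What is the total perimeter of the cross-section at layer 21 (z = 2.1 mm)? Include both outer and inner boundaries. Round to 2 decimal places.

24.97 mm

At z = 2.1 mm: the r=4 cylinder contributes a regular 16-gon of circumradius 4 (perimeter = 2·16·4.000·sin(180°/16) = 24.97 mm); the cube at (5, -2.5) (footprint 5.5×12) is included at this height (perimeter 35.00 mm); After the difference (first − rest): starting from the r=4 cylinder, the 5.5×12 cube at (5, -2.5) misses the remaining region (no effect) — boundary = 24.97 mm. Overall, the cross-section is a single solid region. Total boundary length (outer) = 24.97 mm.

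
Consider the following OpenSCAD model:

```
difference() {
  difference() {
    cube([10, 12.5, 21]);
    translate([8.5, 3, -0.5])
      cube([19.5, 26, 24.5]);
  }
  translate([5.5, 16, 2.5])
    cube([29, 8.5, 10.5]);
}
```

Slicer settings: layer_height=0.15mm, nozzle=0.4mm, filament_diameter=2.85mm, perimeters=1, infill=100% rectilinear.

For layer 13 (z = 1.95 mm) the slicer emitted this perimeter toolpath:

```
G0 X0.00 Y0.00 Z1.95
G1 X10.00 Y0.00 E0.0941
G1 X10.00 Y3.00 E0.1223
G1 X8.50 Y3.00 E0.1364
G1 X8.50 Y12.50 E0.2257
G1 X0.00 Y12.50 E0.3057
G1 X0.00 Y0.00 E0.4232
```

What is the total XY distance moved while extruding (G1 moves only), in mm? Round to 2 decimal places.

45.00 mm

Sum the Euclidean lengths of each G1 segment: total = 45.00 mm.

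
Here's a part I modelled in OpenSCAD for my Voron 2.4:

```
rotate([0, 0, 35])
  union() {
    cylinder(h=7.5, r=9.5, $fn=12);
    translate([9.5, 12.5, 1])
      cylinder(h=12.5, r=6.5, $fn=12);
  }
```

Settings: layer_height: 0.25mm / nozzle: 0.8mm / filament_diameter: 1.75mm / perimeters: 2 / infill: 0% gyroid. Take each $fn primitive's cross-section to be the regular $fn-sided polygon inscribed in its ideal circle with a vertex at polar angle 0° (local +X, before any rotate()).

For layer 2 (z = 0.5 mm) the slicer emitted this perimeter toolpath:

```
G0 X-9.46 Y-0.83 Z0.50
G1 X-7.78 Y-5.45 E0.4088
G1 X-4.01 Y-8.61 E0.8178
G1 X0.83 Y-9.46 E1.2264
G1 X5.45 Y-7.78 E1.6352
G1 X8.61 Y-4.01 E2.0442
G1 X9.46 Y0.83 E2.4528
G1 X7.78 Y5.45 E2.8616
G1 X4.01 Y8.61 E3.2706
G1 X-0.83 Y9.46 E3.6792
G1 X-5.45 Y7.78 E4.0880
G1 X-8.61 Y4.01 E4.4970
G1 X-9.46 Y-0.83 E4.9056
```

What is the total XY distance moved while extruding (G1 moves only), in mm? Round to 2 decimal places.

59.00 mm

Sum the Euclidean lengths of each G1 segment: total = 59.00 mm.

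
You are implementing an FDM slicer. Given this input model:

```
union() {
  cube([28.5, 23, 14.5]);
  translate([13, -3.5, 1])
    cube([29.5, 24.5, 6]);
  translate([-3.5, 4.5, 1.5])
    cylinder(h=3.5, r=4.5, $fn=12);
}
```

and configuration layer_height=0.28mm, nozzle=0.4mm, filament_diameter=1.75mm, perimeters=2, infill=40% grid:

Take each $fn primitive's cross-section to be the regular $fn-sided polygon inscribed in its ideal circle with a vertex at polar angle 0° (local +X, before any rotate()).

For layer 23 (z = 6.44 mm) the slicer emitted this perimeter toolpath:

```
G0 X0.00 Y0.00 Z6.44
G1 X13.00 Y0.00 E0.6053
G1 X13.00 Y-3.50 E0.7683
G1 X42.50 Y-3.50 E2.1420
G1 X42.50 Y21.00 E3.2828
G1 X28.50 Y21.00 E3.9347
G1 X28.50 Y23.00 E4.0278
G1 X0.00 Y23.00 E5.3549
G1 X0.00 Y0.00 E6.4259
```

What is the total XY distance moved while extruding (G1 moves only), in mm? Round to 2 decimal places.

Sum the Euclidean lengths of each G1 segment: total = 138.00 mm.

138.00 mm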